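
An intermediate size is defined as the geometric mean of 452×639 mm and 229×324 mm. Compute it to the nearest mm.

Short side: √(452 · 229) = √103508 ≈ 321.7 → 322 mm
Long side: √(639 · 324) = √207036 ≈ 455.0 → 455 mm

322 × 455 mm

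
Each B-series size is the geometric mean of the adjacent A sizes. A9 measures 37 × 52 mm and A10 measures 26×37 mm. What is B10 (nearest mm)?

31 × 44 mm

Short side: √(37 · 26) = √962 ≈ 31.0 → 31 mm
Long side: √(52 · 37) = √1924 ≈ 43.9 → 44 mm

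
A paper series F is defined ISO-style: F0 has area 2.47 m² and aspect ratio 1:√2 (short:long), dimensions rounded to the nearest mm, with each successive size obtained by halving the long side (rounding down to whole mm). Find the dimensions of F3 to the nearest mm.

467 × 661 mm

Let F0's short side be w mm. w · w√2 = 2.47 m² = 2,470,000 mm², so w ≈ 1321.6 mm and w√2 ≈ 1869.0 mm → F0 = 1322 × 1869 mm.
F1: ⌊1869/2⌋ × 1322 = 934 × 1322 mm
F2: ⌊1322/2⌋ × 934 = 661 × 934 mm
F3: ⌊934/2⌋ × 661 = 467 × 661 mm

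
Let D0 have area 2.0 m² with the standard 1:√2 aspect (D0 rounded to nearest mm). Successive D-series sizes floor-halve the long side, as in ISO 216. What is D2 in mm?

Let D0's short side be w mm. w · w√2 = 2.0 m² = 2,000,000 mm², so w ≈ 1189.2 mm and w√2 ≈ 1681.8 mm → D0 = 1189 × 1682 mm.
D1: ⌊1682/2⌋ × 1189 = 841 × 1189 mm
D2: ⌊1189/2⌋ × 841 = 594 × 841 mm

594 × 841 mm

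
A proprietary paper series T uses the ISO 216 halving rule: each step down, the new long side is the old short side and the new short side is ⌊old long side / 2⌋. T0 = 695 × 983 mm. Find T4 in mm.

173 × 245 mm

T1: ⌊983/2⌋ × 695 = 491 × 695 mm
T2: ⌊695/2⌋ × 491 = 347 × 491 mm
T3: ⌊491/2⌋ × 347 = 245 × 347 mm
T4: ⌊347/2⌋ × 245 = 173 × 245 mm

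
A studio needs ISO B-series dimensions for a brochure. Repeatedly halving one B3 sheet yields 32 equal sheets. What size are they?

B8

32 = 2^5, so 5 halving steps.
B3 → B4 → … → B8 after 5 steps.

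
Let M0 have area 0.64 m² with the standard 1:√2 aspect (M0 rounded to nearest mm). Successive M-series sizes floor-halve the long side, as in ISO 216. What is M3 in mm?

Let M0's short side be w mm. w · w√2 = 0.64 m² = 640,000 mm², so w ≈ 672.7 mm and w√2 ≈ 951.4 mm → M0 = 673 × 951 mm.
M1: ⌊951/2⌋ × 673 = 475 × 673 mm
M2: ⌊673/2⌋ × 475 = 336 × 475 mm
M3: ⌊475/2⌋ × 336 = 237 × 336 mm

237 × 336 mm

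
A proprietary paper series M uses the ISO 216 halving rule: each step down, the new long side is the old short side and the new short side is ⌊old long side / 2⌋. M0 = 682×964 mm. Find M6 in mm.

85 × 120 mm

M1 = 482 × 682 mm (from M0 by 1 halving).
M2: ⌊682/2⌋ × 482 = 341 × 482 mm
M3: ⌊482/2⌋ × 341 = 241 × 341 mm
M4: ⌊341/2⌋ × 241 = 170 × 241 mm
M5: ⌊241/2⌋ × 170 = 120 × 170 mm
M6: ⌊170/2⌋ × 120 = 85 × 120 mm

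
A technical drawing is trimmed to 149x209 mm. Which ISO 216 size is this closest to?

Aspect ratio 209/149 ≈ 1.403 — close to the ISO √2 ≈ 1.414.
In the A-series (A0 area = 1 m²): A5 = 148 × 210 mm.
Off by 2 mm total — nearest standard size.

A5 (148 × 210 mm)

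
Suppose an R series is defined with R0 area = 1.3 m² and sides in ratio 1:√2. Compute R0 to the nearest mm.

Let the short side be w mm. Then w · w√2 = 1.3 m² = 1,300,000 mm².
w² = 1,300,000/√2, so w ≈ 958.8 mm; long side = w√2 ≈ 1355.9 mm.

959 × 1356 mm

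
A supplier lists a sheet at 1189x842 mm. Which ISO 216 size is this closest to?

A0 (841 × 1189 mm)

Aspect ratio 1189/842 ≈ 1.412 — close to the ISO √2 ≈ 1.414.
In the A-series (A0 area = 1 m²): A0 = 841 × 1189 mm.
Off by 1 mm total — nearest standard size.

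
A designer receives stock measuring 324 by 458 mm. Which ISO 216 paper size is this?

Aspect ratio 458/324 ≈ 1.414 — close to the ISO √2 ≈ 1.414.
In the C-series (envelope sizes, between A and B): C3 = 324 × 458 mm.

C3 (324 × 458 mm)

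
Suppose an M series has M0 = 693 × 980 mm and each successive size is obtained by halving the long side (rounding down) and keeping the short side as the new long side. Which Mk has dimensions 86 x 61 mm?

M7

M0: 693 × 980 mm
M1: 490 × 693 mm
M2: 346 × 490 mm
M3: 245 × 346 mm
M4: 173 × 245 mm
M5: 122 × 173 mm
M6: 86 × 122 mm
M7: 61 × 86 mm
M8: 43 × 61 mm
→ matches M7.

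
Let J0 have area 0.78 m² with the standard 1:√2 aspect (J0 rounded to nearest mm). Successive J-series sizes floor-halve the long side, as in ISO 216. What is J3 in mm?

262 × 371 mm

Let J0's short side be w mm. w · w√2 = 0.78 m² = 780,000 mm², so w ≈ 742.7 mm and w√2 ≈ 1050.3 mm → J0 = 743 × 1050 mm.
J1: ⌊1050/2⌋ × 743 = 525 × 743 mm
J2: ⌊743/2⌋ × 525 = 371 × 525 mm
J3: ⌊525/2⌋ × 371 = 262 × 371 mm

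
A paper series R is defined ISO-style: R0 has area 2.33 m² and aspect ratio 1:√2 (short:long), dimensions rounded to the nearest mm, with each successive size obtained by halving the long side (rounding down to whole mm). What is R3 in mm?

Let R0's short side be w mm. w · w√2 = 2.33 m² = 2,330,000 mm², so w ≈ 1283.6 mm and w√2 ≈ 1815.2 mm → R0 = 1284 × 1815 mm.
R1: ⌊1815/2⌋ × 1284 = 907 × 1284 mm
R2: ⌊1284/2⌋ × 907 = 642 × 907 mm
R3: ⌊907/2⌋ × 642 = 453 × 642 mm

453 × 642 mm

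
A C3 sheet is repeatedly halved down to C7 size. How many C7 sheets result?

Each ISO step halves the sheet: 1 × C3 → 2 × C4 → 4 × C5 → 8 × C6 → …
From C3 to C7 is 4 halving steps: 2^4 = 16.

16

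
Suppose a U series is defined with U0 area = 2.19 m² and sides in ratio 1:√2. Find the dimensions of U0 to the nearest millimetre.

1244 × 1760 mm

Let the short side be w mm. Then w · w√2 = 2.19 m² = 2,190,000 mm².
w² = 2,190,000/√2, so w ≈ 1244.4 mm; long side = w√2 ≈ 1759.9 mm.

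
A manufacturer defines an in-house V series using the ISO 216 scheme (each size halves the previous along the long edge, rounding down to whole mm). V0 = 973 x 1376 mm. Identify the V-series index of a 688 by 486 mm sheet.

V0: 973 × 1376 mm
V1: 688 × 973 mm
V2: 486 × 688 mm
V3: 344 × 486 mm
→ matches V2.

V2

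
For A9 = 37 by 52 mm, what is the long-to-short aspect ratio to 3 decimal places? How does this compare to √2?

1.405

52 / 37 = 1.405
ISO 216 targets √2 ≈ 1.414; the -0.009 deviation is from mm rounding.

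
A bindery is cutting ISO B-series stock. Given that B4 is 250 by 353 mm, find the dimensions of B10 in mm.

31 × 44 mm

B5: ⌊353/2⌋ × 250 = 176 × 250 mm
B6: ⌊250/2⌋ × 176 = 125 × 176 mm
B7: ⌊176/2⌋ × 125 = 88 × 125 mm
B8: ⌊125/2⌋ × 88 = 62 × 88 mm
B9: ⌊88/2⌋ × 62 = 44 × 62 mm
B10: ⌊62/2⌋ × 44 = 31 × 44 mm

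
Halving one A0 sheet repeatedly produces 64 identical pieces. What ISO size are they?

64 = 2^6, so 6 halving steps.
A0 → A1 → … → A6 after 6 steps.

A6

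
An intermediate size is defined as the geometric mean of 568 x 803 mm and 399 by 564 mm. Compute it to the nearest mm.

Short side: √(568 · 399) = √226632 ≈ 476.1 → 476 mm
Long side: √(803 · 564) = √452892 ≈ 673.0 → 673 mm

476 × 673 mm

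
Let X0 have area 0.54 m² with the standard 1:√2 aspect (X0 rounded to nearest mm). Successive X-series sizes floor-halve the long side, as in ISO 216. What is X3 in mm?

Let X0's short side be w mm. w · w√2 = 0.54 m² = 540,000 mm², so w ≈ 617.9 mm and w√2 ≈ 873.9 mm → X0 = 618 × 874 mm.
X1: ⌊874/2⌋ × 618 = 437 × 618 mm
X2: ⌊618/2⌋ × 437 = 309 × 437 mm
X3: ⌊437/2⌋ × 309 = 218 × 309 mm

218 × 309 mm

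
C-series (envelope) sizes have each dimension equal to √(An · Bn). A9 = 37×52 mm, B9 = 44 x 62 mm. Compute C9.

40 × 57 mm

Short side: √(37 · 44) = √1628 ≈ 40.3 → 40 mm
Long side: √(52 · 62) = √3224 ≈ 56.8 → 57 mm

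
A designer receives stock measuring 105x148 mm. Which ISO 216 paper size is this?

A6 (105 × 148 mm)

Aspect ratio 148/105 ≈ 1.410 — close to the ISO √2 ≈ 1.414.
In the A-series (A0 area = 1 m²): A6 = 105 × 148 mm.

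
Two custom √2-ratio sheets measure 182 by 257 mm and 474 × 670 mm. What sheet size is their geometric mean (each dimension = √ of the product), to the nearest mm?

Short side: √(182 · 474) = √86268 ≈ 293.7 → 294 mm
Long side: √(257 · 670) = √172190 ≈ 415.0 → 415 mm

294 × 415 mm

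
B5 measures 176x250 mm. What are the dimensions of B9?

B6: ⌊250/2⌋ × 176 = 125 × 176 mm
B7: ⌊176/2⌋ × 125 = 88 × 125 mm
B8: ⌊125/2⌋ × 88 = 62 × 88 mm
B9: ⌊88/2⌋ × 62 = 44 × 62 mm

44 × 62 mm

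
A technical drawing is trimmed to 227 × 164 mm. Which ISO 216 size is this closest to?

C5 (162 × 229 mm)

Aspect ratio 227/164 ≈ 1.384 (ISO target is √2 ≈ 1.414).
In the C-series (envelope sizes, between A and B): C5 = 162 × 229 mm.
Off by 4 mm total — nearest standard size.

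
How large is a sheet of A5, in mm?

148 × 210 mm

A0 = 841 × 1189 mm (A0 has area 1 m², aspect 1:√2).
A1: ⌊1189/2⌋ × 841 = 594 × 841 mm
A2: ⌊841/2⌋ × 594 = 420 × 594 mm
A3: ⌊594/2⌋ × 420 = 297 × 420 mm
A4: ⌊420/2⌋ × 297 = 210 × 297 mm
A5: ⌊297/2⌋ × 210 = 148 × 210 mm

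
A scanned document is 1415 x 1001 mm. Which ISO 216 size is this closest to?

B0 (1000 × 1414 mm)

Aspect ratio 1415/1001 ≈ 1.414 — close to the ISO √2 ≈ 1.414.
In the B-series (B0 = 1000 × 1414 mm): B0 = 1000 × 1414 mm.
Off by 2 mm total — nearest standard size.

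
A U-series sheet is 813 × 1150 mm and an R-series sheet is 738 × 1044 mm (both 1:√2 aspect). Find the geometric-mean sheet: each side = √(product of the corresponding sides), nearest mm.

Short side: √(813 · 738) = √599994 ≈ 774.6 → 775 mm
Long side: √(1150 · 1044) = √1200600 ≈ 1095.7 → 1096 mm

775 × 1096 mm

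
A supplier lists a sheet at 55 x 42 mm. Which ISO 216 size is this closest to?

C9 (40 × 57 mm)

Aspect ratio 55/42 ≈ 1.310 (ISO target is √2 ≈ 1.414).
In the C-series (envelope sizes, between A and B): C9 = 40 × 57 mm.
Off by 4 mm total — nearest standard size.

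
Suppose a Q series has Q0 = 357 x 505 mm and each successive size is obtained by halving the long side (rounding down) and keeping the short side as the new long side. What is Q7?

Q1 = 252 × 357 mm (from Q0 by 1 halving).
Q2: ⌊357/2⌋ × 252 = 178 × 252 mm
Q3: ⌊252/2⌋ × 178 = 126 × 178 mm
Q4: ⌊178/2⌋ × 126 = 89 × 126 mm
Q5: ⌊126/2⌋ × 89 = 63 × 89 mm
Q6: ⌊89/2⌋ × 63 = 44 × 63 mm
Q7: ⌊63/2⌋ × 44 = 31 × 44 mm

31 × 44 mm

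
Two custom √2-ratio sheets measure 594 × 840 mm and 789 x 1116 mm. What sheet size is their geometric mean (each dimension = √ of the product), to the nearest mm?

685 × 968 mm

Short side: √(594 · 789) = √468666 ≈ 684.6 → 685 mm
Long side: √(840 · 1116) = √937440 ≈ 968.2 → 968 mm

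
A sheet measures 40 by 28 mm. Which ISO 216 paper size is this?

C10 (28 × 40 mm)

Aspect ratio 40/28 ≈ 1.429 — close to the ISO √2 ≈ 1.414.
In the C-series (envelope sizes, between A and B): C10 = 28 × 40 mm.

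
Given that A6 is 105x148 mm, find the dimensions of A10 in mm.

A7: ⌊148/2⌋ × 105 = 74 × 105 mm
A8: ⌊105/2⌋ × 74 = 52 × 74 mm
A9: ⌊74/2⌋ × 52 = 37 × 52 mm
A10: ⌊52/2⌋ × 37 = 26 × 37 mm

26 × 37 mm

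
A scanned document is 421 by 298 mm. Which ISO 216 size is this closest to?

Aspect ratio 421/298 ≈ 1.413 — close to the ISO √2 ≈ 1.414.
In the A-series (A0 area = 1 m²): A3 = 297 × 420 mm.
Off by 2 mm total — nearest standard size.

A3 (297 × 420 mm)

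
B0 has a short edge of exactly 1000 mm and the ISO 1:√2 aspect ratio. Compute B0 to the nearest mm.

Short side = 1000 mm; long side = 1000√2 ≈ 1414.2 mm.

1000 × 1414 mm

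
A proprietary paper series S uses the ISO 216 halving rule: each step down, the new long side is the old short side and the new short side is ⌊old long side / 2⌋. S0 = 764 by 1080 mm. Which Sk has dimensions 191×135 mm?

S5

S0: 764 × 1080 mm
S1: 540 × 764 mm
S2: 382 × 540 mm
S3: 270 × 382 mm
S4: 191 × 270 mm
S5: 135 × 191 mm
S6: 95 × 135 mm
→ matches S5.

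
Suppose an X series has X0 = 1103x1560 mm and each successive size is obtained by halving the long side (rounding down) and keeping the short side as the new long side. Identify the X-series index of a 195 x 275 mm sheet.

X5

X0: 1103 × 1560 mm
X1: 780 × 1103 mm
X2: 551 × 780 mm
X3: 390 × 551 mm
X4: 275 × 390 mm
X5: 195 × 275 mm
X6: 137 × 195 mm
→ matches X5.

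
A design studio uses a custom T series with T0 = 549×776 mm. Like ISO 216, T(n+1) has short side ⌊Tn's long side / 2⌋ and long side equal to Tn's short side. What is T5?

T1: ⌊776/2⌋ × 549 = 388 × 549 mm
T2: ⌊549/2⌋ × 388 = 274 × 388 mm
T3: ⌊388/2⌋ × 274 = 194 × 274 mm
T4: ⌊274/2⌋ × 194 = 137 × 194 mm
T5: ⌊194/2⌋ × 137 = 97 × 137 mm

97 × 137 mm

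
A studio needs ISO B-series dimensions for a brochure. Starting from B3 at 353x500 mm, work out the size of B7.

88 × 125 mm

B4: ⌊500/2⌋ × 353 = 250 × 353 mm
B5: ⌊353/2⌋ × 250 = 176 × 250 mm
B6: ⌊250/2⌋ × 176 = 125 × 176 mm
B7: ⌊176/2⌋ × 125 = 88 × 125 mm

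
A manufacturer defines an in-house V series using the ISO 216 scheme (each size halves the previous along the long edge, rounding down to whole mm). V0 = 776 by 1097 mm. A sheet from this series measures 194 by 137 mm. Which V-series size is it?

V5

V0: 776 × 1097 mm
V1: 548 × 776 mm
V2: 388 × 548 mm
V3: 274 × 388 mm
V4: 194 × 274 mm
V5: 137 × 194 mm
V6: 97 × 137 mm
→ matches V5.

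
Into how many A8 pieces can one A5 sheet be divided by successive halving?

8

Each ISO step halves the sheet: 1 × A5 → 2 × A6 → 4 × A7 → 8 × A8
From A5 to A8 is 3 halving steps: 2^3 = 8.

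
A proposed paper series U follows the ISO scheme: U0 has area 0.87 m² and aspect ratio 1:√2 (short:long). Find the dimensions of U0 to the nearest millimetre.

Let the short side be w mm. Then w · w√2 = 0.87 m² = 870,000 mm².
w² = 870,000/√2, so w ≈ 784.3 mm; long side = w√2 ≈ 1109.2 mm.

784 × 1109 mm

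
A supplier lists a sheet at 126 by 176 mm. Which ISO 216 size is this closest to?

Aspect ratio 176/126 ≈ 1.397 (ISO target is √2 ≈ 1.414).
In the B-series (B0 = 1000 × 1414 mm): B6 = 125 × 176 mm.
Off by 1 mm total — nearest standard size.

B6 (125 × 176 mm)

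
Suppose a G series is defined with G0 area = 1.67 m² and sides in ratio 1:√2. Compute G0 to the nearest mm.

1087 × 1537 mm

Let the short side be w mm. Then w · w√2 = 1.67 m² = 1,670,000 mm².
w² = 1,670,000/√2, so w ≈ 1086.7 mm; long side = w√2 ≈ 1536.8 mm.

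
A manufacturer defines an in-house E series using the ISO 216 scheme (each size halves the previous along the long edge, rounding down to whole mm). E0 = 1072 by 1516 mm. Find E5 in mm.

189 × 268 mm

E1: ⌊1516/2⌋ × 1072 = 758 × 1072 mm
E2: ⌊1072/2⌋ × 758 = 536 × 758 mm
E3: ⌊758/2⌋ × 536 = 379 × 536 mm
E4: ⌊536/2⌋ × 379 = 268 × 379 mm
E5: ⌊379/2⌋ × 268 = 189 × 268 mm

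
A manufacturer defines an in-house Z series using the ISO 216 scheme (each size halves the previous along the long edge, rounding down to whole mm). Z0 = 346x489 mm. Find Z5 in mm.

Z1: ⌊489/2⌋ × 346 = 244 × 346 mm
Z2: ⌊346/2⌋ × 244 = 173 × 244 mm
Z3: ⌊244/2⌋ × 173 = 122 × 173 mm
Z4: ⌊173/2⌋ × 122 = 86 × 122 mm
Z5: ⌊122/2⌋ × 86 = 61 × 86 mm

61 × 86 mm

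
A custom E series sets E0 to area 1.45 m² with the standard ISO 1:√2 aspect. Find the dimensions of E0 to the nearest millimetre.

Let the short side be w mm. Then w · w√2 = 1.45 m² = 1,450,000 mm².
w² = 1,450,000/√2, so w ≈ 1012.6 mm; long side = w√2 ≈ 1432.0 mm.

1013 × 1432 mm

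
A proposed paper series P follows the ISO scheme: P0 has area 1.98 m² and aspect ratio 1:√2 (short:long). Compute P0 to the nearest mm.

1183 × 1673 mm

Let the short side be w mm. Then w · w√2 = 1.98 m² = 1,980,000 mm².
w² = 1,980,000/√2, so w ≈ 1183.2 mm; long side = w√2 ≈ 1673.4 mm.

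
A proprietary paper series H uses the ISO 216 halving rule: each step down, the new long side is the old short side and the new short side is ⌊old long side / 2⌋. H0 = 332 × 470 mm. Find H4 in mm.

H1 = 235 × 332 mm (from H0 by 1 halving).
H2: ⌊332/2⌋ × 235 = 166 × 235 mm
H3: ⌊235/2⌋ × 166 = 117 × 166 mm
H4: ⌊166/2⌋ × 117 = 83 × 117 mm

83 × 117 mm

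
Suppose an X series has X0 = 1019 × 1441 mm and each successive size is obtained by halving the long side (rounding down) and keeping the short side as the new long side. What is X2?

X1: ⌊1441/2⌋ × 1019 = 720 × 1019 mm
X2: ⌊1019/2⌋ × 720 = 509 × 720 mm

509 × 720 mm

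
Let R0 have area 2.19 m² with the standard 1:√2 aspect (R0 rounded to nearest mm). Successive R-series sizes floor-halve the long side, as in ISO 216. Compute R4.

Let R0's short side be w mm. w · w√2 = 2.19 m² = 2,190,000 mm², so w ≈ 1244.4 mm and w√2 ≈ 1759.9 mm → R0 = 1244 × 1760 mm.
R1: ⌊1760/2⌋ × 1244 = 880 × 1244 mm
R2: ⌊1244/2⌋ × 880 = 622 × 880 mm
R3: ⌊880/2⌋ × 622 = 440 × 622 mm
R4: ⌊622/2⌋ × 440 = 311 × 440 mm

311 × 440 mm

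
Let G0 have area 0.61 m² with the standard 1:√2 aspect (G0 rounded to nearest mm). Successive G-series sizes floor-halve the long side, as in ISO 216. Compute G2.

328 × 464 mm

Let G0's short side be w mm. w · w√2 = 0.61 m² = 610,000 mm², so w ≈ 656.8 mm and w√2 ≈ 928.8 mm → G0 = 657 × 929 mm.
G1: ⌊929/2⌋ × 657 = 464 × 657 mm
G2: ⌊657/2⌋ × 464 = 328 × 464 mm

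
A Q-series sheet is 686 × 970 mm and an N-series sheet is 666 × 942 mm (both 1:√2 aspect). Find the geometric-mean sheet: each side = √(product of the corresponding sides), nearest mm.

Short side: √(686 · 666) = √456876 ≈ 675.9 → 676 mm
Long side: √(970 · 942) = √913740 ≈ 955.9 → 956 mm

676 × 956 mm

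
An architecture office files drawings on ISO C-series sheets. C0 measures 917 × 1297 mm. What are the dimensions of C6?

C1: ⌊1297/2⌋ × 917 = 648 × 917 mm
C2: ⌊917/2⌋ × 648 = 458 × 648 mm
C3: ⌊648/2⌋ × 458 = 324 × 458 mm
C4: ⌊458/2⌋ × 324 = 229 × 324 mm
C5: ⌊324/2⌋ × 229 = 162 × 229 mm
C6: ⌊229/2⌋ × 162 = 114 × 162 mm

114 × 162 mm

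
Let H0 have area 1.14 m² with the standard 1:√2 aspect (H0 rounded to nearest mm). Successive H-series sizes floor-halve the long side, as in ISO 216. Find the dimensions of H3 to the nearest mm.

317 × 449 mm

Let H0's short side be w mm. w · w√2 = 1.14 m² = 1,140,000 mm², so w ≈ 897.8 mm and w√2 ≈ 1269.7 mm → H0 = 898 × 1270 mm.
H1: ⌊1270/2⌋ × 898 = 635 × 898 mm
H2: ⌊898/2⌋ × 635 = 449 × 635 mm
H3: ⌊635/2⌋ × 449 = 317 × 449 mm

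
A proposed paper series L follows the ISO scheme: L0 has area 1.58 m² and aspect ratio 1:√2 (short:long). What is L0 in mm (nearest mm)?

Let the short side be w mm. Then w · w√2 = 1.58 m² = 1,580,000 mm².
w² = 1,580,000/√2, so w ≈ 1057.0 mm; long side = w√2 ≈ 1494.8 mm.

1057 × 1495 mm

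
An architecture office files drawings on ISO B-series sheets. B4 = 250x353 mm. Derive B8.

B5: ⌊353/2⌋ × 250 = 176 × 250 mm
B6: ⌊250/2⌋ × 176 = 125 × 176 mm
B7: ⌊176/2⌋ × 125 = 88 × 125 mm
B8: ⌊125/2⌋ × 88 = 62 × 88 mm

62 × 88 mm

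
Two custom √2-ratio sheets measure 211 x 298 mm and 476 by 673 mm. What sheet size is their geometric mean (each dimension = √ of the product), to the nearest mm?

317 × 448 mm

Short side: √(211 · 476) = √100436 ≈ 316.9 → 317 mm
Long side: √(298 · 673) = √200554 ≈ 447.8 → 448 mm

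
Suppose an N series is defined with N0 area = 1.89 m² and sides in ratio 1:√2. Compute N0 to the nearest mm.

Let the short side be w mm. Then w · w√2 = 1.89 m² = 1,890,000 mm².
w² = 1,890,000/√2, so w ≈ 1156.0 mm; long side = w√2 ≈ 1634.9 mm.

1156 × 1635 mm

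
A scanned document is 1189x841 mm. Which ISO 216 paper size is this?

A0 (841 × 1189 mm)

Aspect ratio 1189/841 ≈ 1.414 — close to the ISO √2 ≈ 1.414.
In the A-series (A0 area = 1 m²): A0 = 841 × 1189 mm.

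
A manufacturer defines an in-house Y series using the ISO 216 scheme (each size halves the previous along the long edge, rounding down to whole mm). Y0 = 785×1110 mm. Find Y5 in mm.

138 × 196 mm

Y1: ⌊1110/2⌋ × 785 = 555 × 785 mm
Y2: ⌊785/2⌋ × 555 = 392 × 555 mm
Y3: ⌊555/2⌋ × 392 = 277 × 392 mm
Y4: ⌊392/2⌋ × 277 = 196 × 277 mm
Y5: ⌊277/2⌋ × 196 = 138 × 196 mm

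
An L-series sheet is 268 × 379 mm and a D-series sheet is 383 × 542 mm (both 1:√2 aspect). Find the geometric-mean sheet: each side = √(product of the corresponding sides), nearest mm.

Short side: √(268 · 383) = √102644 ≈ 320.4 → 320 mm
Long side: √(379 · 542) = √205418 ≈ 453.2 → 453 mm

320 × 453 mm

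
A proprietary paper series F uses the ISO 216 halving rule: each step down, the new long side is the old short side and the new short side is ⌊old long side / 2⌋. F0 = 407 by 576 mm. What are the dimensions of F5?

72 × 101 mm

F1: ⌊576/2⌋ × 407 = 288 × 407 mm
F2: ⌊407/2⌋ × 288 = 203 × 288 mm
F3: ⌊288/2⌋ × 203 = 144 × 203 mm
F4: ⌊203/2⌋ × 144 = 101 × 144 mm
F5: ⌊144/2⌋ × 101 = 72 × 101 mm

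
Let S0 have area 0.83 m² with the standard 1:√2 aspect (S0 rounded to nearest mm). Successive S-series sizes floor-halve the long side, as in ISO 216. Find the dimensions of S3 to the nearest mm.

Let S0's short side be w mm. w · w√2 = 0.83 m² = 830,000 mm², so w ≈ 766.1 mm and w√2 ≈ 1083.4 mm → S0 = 766 × 1083 mm.
S1: ⌊1083/2⌋ × 766 = 541 × 766 mm
S2: ⌊766/2⌋ × 541 = 383 × 541 mm
S3: ⌊541/2⌋ × 383 = 270 × 383 mm

270 × 383 mm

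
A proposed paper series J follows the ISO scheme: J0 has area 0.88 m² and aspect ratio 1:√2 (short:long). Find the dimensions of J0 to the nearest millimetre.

789 × 1116 mm

Let the short side be w mm. Then w · w√2 = 0.88 m² = 880,000 mm².
w² = 880,000/√2, so w ≈ 788.8 mm; long side = w√2 ≈ 1115.6 mm.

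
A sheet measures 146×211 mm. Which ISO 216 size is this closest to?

A5 (148 × 210 mm)

Aspect ratio 211/146 ≈ 1.445 (ISO target is √2 ≈ 1.414).
In the A-series (A0 area = 1 m²): A5 = 148 × 210 mm.
Off by 3 mm total — nearest standard size.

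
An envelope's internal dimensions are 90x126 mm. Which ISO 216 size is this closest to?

B7 (88 × 125 mm)

Aspect ratio 126/90 ≈ 1.400 — close to the ISO √2 ≈ 1.414.
In the B-series (B0 = 1000 × 1414 mm): B7 = 88 × 125 mm.
Off by 3 mm total — nearest standard size.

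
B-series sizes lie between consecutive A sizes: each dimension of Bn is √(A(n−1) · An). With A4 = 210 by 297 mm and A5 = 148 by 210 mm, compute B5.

Short side: √(210 · 148) = √31080 ≈ 176.3 → 176 mm
Long side: √(297 · 210) = √62370 ≈ 249.7 → 250 mm

176 × 250 mm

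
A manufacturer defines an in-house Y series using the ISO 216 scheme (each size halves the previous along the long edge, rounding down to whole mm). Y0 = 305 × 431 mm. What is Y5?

53 × 76 mm

Y1: ⌊431/2⌋ × 305 = 215 × 305 mm
Y2: ⌊305/2⌋ × 215 = 152 × 215 mm
Y3: ⌊215/2⌋ × 152 = 107 × 152 mm
Y4: ⌊152/2⌋ × 107 = 76 × 107 mm
Y5: ⌊107/2⌋ × 76 = 53 × 76 mm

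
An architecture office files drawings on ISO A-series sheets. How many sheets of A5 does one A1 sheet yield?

A1 = 594 × 841 mm; A5 = 148 × 210 mm.
Each halving step doubles the count; 4 steps from A1 to A5.
2^4 = 16.

16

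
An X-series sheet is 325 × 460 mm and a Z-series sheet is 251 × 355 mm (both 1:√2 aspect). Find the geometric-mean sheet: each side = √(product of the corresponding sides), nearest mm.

Short side: √(325 · 251) = √81575 ≈ 285.6 → 286 mm
Long side: √(460 · 355) = √163300 ≈ 404.1 → 404 mm

286 × 404 mm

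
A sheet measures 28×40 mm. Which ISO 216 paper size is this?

C10 (28 × 40 mm)

Aspect ratio 40/28 ≈ 1.429 — close to the ISO √2 ≈ 1.414.
In the C-series (envelope sizes, between A and B): C10 = 28 × 40 mm.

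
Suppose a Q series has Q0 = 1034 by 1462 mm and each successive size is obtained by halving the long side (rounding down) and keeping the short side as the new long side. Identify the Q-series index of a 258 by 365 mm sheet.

Q4

Q0: 1034 × 1462 mm
Q1: 731 × 1034 mm
Q2: 517 × 731 mm
Q3: 365 × 517 mm
Q4: 258 × 365 mm
Q5: 182 × 258 mm
→ matches Q4.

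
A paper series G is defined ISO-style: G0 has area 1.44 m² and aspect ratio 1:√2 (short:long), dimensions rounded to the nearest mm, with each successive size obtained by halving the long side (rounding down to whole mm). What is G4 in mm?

Let G0's short side be w mm. w · w√2 = 1.44 m² = 1,440,000 mm², so w ≈ 1009.1 mm and w√2 ≈ 1427.0 mm → G0 = 1009 × 1427 mm.
G1: ⌊1427/2⌋ × 1009 = 713 × 1009 mm
G2: ⌊1009/2⌋ × 713 = 504 × 713 mm
G3: ⌊713/2⌋ × 504 = 356 × 504 mm
G4: ⌊504/2⌋ × 356 = 252 × 356 mm

252 × 356 mm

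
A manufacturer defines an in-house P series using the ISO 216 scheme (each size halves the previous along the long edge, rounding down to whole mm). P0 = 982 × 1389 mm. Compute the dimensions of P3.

347 × 491 mm

P1: ⌊1389/2⌋ × 982 = 694 × 982 mm
P2: ⌊982/2⌋ × 694 = 491 × 694 mm
P3: ⌊694/2⌋ × 491 = 347 × 491 mm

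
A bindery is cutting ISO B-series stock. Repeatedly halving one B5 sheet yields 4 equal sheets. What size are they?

4 = 2^2, so 2 halving steps.
B5 → B6 → … → B7 after 2 steps.

B7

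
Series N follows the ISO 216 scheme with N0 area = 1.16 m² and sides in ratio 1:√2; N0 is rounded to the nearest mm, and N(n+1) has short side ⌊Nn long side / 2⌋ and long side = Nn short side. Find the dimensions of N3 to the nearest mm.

Let N0's short side be w mm. w · w√2 = 1.16 m² = 1,160,000 mm², so w ≈ 905.7 mm and w√2 ≈ 1280.8 mm → N0 = 906 × 1281 mm.
N1: ⌊1281/2⌋ × 906 = 640 × 906 mm
N2: ⌊906/2⌋ × 640 = 453 × 640 mm
N3: ⌊640/2⌋ × 453 = 320 × 453 mm

320 × 453 mm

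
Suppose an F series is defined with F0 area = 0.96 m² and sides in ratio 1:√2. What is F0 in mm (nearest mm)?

Let the short side be w mm. Then w · w√2 = 0.96 m² = 960,000 mm².
w² = 960,000/√2, so w ≈ 823.9 mm; long side = w√2 ≈ 1165.2 mm.

824 × 1165 mm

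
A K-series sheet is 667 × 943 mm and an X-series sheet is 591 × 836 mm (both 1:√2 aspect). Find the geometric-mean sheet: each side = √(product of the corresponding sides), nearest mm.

628 × 888 mm

Short side: √(667 · 591) = √394197 ≈ 627.9 → 628 mm
Long side: √(943 · 836) = √788348 ≈ 887.9 → 888 mm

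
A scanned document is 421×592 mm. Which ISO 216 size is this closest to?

A2 (420 × 594 mm)

Aspect ratio 592/421 ≈ 1.406 — close to the ISO √2 ≈ 1.414.
In the A-series (A0 area = 1 m²): A2 = 420 × 594 mm.
Off by 3 mm total — nearest standard size.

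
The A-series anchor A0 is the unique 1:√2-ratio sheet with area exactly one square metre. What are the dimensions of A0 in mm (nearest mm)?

Let the short side be w mm. Then the long side is w√2 and w · w√2 = 10⁶ mm².
w² = 10⁶/√2, so w = 1000 / 2^(1/4) ≈ 840.9 mm; long side = 1000 · 2^(1/4) ≈ 1189.2 mm.

841 × 1189 mm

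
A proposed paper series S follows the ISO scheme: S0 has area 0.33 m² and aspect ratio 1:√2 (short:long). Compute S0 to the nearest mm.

Let the short side be w mm. Then w · w√2 = 0.33 m² = 330,000 mm².
w² = 330,000/√2, so w ≈ 483.1 mm; long side = w√2 ≈ 683.1 mm.

483 × 683 mm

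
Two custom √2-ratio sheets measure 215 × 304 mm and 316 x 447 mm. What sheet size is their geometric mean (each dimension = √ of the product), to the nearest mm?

Short side: √(215 · 316) = √67940 ≈ 260.7 → 261 mm
Long side: √(304 · 447) = √135888 ≈ 368.6 → 369 mm

261 × 369 mm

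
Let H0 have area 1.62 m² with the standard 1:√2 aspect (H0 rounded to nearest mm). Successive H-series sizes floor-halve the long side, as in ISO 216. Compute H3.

378 × 535 mm

Let H0's short side be w mm. w · w√2 = 1.62 m² = 1,620,000 mm², so w ≈ 1070.3 mm and w√2 ≈ 1513.6 mm → H0 = 1070 × 1514 mm.
H1: ⌊1514/2⌋ × 1070 = 757 × 1070 mm
H2: ⌊1070/2⌋ × 757 = 535 × 757 mm
H3: ⌊757/2⌋ × 535 = 378 × 535 mm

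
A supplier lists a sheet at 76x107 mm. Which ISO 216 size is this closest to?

A7 (74 × 105 mm)

Aspect ratio 107/76 ≈ 1.408 — close to the ISO √2 ≈ 1.414.
In the A-series (A0 area = 1 m²): A7 = 74 × 105 mm.
Off by 4 mm total — nearest standard size.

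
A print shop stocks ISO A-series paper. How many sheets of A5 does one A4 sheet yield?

A4 = 210 × 297 mm; A5 = 148 × 210 mm.
Each halving step doubles the count; 1 step from A4 to A5.
2^1 = 2.

2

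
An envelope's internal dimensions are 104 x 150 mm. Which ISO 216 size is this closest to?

Aspect ratio 150/104 ≈ 1.442 (ISO target is √2 ≈ 1.414).
In the A-series (A0 area = 1 m²): A6 = 105 × 148 mm.
Off by 3 mm total — nearest standard size.

A6 (105 × 148 mm)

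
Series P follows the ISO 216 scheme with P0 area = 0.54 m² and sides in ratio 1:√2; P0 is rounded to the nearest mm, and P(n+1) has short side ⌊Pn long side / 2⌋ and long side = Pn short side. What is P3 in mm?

218 × 309 mm

Let P0's short side be w mm. w · w√2 = 0.54 m² = 540,000 mm², so w ≈ 617.9 mm and w√2 ≈ 873.9 mm → P0 = 618 × 874 mm.
P1: ⌊874/2⌋ × 618 = 437 × 618 mm
P2: ⌊618/2⌋ × 437 = 309 × 437 mm
P3: ⌊437/2⌋ × 309 = 218 × 309 mm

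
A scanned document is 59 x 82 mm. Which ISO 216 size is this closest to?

C8 (57 × 81 mm)

Aspect ratio 82/59 ≈ 1.390 (ISO target is √2 ≈ 1.414).
In the C-series (envelope sizes, between A and B): C8 = 57 × 81 mm.
Off by 3 mm total — nearest standard size.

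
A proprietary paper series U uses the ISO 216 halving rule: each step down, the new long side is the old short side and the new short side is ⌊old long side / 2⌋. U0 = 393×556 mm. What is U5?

69 × 98 mm

U1: ⌊556/2⌋ × 393 = 278 × 393 mm
U2: ⌊393/2⌋ × 278 = 196 × 278 mm
U3: ⌊278/2⌋ × 196 = 139 × 196 mm
U4: ⌊196/2⌋ × 139 = 98 × 139 mm
U5: ⌊139/2⌋ × 98 = 69 × 98 mm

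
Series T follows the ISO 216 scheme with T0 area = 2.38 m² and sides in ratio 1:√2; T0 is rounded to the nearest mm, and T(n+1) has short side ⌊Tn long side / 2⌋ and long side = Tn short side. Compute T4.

Let T0's short side be w mm. w · w√2 = 2.38 m² = 2,380,000 mm², so w ≈ 1297.3 mm and w√2 ≈ 1834.6 mm → T0 = 1297 × 1835 mm.
T1: ⌊1835/2⌋ × 1297 = 917 × 1297 mm
T2: ⌊1297/2⌋ × 917 = 648 × 917 mm
T3: ⌊917/2⌋ × 648 = 458 × 648 mm
T4: ⌊648/2⌋ × 458 = 324 × 458 mm

324 × 458 mm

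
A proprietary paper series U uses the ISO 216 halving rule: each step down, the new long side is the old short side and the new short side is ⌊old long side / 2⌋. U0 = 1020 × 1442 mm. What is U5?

U1: ⌊1442/2⌋ × 1020 = 721 × 1020 mm
U2: ⌊1020/2⌋ × 721 = 510 × 721 mm
U3: ⌊721/2⌋ × 510 = 360 × 510 mm
U4: ⌊510/2⌋ × 360 = 255 × 360 mm
U5: ⌊360/2⌋ × 255 = 180 × 255 mm

180 × 255 mm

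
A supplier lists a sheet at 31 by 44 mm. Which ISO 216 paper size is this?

Aspect ratio 44/31 ≈ 1.419 — close to the ISO √2 ≈ 1.414.
In the B-series (B0 = 1000 × 1414 mm): B10 = 31 × 44 mm.

B10 (31 × 44 mm)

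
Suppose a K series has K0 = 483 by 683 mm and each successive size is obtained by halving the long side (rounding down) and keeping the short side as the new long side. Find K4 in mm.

120 × 170 mm

K1 = 341 × 483 mm (from K0 by 1 halving).
K2: ⌊483/2⌋ × 341 = 241 × 341 mm
K3: ⌊341/2⌋ × 241 = 170 × 241 mm
K4: ⌊241/2⌋ × 170 = 120 × 170 mm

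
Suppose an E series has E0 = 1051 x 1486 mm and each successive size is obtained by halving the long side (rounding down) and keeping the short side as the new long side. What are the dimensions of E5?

185 × 262 mm

E1: ⌊1486/2⌋ × 1051 = 743 × 1051 mm
E2: ⌊1051/2⌋ × 743 = 525 × 743 mm
E3: ⌊743/2⌋ × 525 = 371 × 525 mm
E4: ⌊525/2⌋ × 371 = 262 × 371 mm
E5: ⌊371/2⌋ × 262 = 185 × 262 mm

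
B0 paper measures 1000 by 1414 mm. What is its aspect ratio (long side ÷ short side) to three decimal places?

1.414

1414 / 1000 = 1.414
Matches √2 ≈ 1.414 — the ISO 216 defining ratio.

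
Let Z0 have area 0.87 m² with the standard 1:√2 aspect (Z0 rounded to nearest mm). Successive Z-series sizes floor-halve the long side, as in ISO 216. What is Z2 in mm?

Let Z0's short side be w mm. w · w√2 = 0.87 m² = 870,000 mm², so w ≈ 784.3 mm and w√2 ≈ 1109.2 mm → Z0 = 784 × 1109 mm.
Z1: ⌊1109/2⌋ × 784 = 554 × 784 mm
Z2: ⌊784/2⌋ × 554 = 392 × 554 mm

392 × 554 mm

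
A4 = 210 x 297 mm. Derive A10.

26 × 37 mm

A5: ⌊297/2⌋ × 210 = 148 × 210 mm
A6: ⌊210/2⌋ × 148 = 105 × 148 mm
A7: ⌊148/2⌋ × 105 = 74 × 105 mm
A8: ⌊105/2⌋ × 74 = 52 × 74 mm
A9: ⌊74/2⌋ × 52 = 37 × 52 mm
A10: ⌊52/2⌋ × 37 = 26 × 37 mm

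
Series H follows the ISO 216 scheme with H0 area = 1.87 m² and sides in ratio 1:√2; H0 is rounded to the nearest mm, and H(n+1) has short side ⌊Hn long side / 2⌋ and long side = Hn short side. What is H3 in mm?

406 × 575 mm

Let H0's short side be w mm. w · w√2 = 1.87 m² = 1,870,000 mm², so w ≈ 1149.9 mm and w√2 ≈ 1626.2 mm → H0 = 1150 × 1626 mm.
H1: ⌊1626/2⌋ × 1150 = 813 × 1150 mm
H2: ⌊1150/2⌋ × 813 = 575 × 813 mm
H3: ⌊813/2⌋ × 575 = 406 × 575 mm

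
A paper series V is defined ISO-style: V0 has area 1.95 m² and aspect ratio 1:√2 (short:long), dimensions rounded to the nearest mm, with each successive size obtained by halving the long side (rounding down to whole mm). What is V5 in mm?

207 × 293 mm

Let V0's short side be w mm. w · w√2 = 1.95 m² = 1,950,000 mm², so w ≈ 1174.2 mm and w√2 ≈ 1660.6 mm → V0 = 1174 × 1661 mm.
V1: ⌊1661/2⌋ × 1174 = 830 × 1174 mm
V2: ⌊1174/2⌋ × 830 = 587 × 830 mm
V3: ⌊830/2⌋ × 587 = 415 × 587 mm
V4: ⌊587/2⌋ × 415 = 293 × 415 mm
V5: ⌊415/2⌋ × 293 = 207 × 293 mm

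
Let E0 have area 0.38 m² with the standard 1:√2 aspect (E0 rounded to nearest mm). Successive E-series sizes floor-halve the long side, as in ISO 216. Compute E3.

Let E0's short side be w mm. w · w√2 = 0.38 m² = 380,000 mm², so w ≈ 518.4 mm and w√2 ≈ 733.1 mm → E0 = 518 × 733 mm.
E1: ⌊733/2⌋ × 518 = 366 × 518 mm
E2: ⌊518/2⌋ × 366 = 259 × 366 mm
E3: ⌊366/2⌋ × 259 = 183 × 259 mm

183 × 259 mm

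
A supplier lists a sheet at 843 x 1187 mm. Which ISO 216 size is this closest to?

A0 (841 × 1189 mm)

Aspect ratio 1187/843 ≈ 1.408 — close to the ISO √2 ≈ 1.414.
In the A-series (A0 area = 1 m²): A0 = 841 × 1189 mm.
Off by 4 mm total — nearest standard size.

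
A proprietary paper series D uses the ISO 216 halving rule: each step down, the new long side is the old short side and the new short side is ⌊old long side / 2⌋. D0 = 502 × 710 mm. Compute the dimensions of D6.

62 × 88 mm

D1 = 355 × 502 mm (from D0 by 1 halving).
D2: ⌊502/2⌋ × 355 = 251 × 355 mm
D3: ⌊355/2⌋ × 251 = 177 × 251 mm
D4: ⌊251/2⌋ × 177 = 125 × 177 mm
D5: ⌊177/2⌋ × 125 = 88 × 125 mm
D6: ⌊125/2⌋ × 88 = 62 × 88 mm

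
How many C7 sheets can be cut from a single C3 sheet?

16

C3 = 324 × 458 mm; C7 = 81 × 114 mm.
Each halving step doubles the count; 4 steps from C3 to C7.
2^4 = 16.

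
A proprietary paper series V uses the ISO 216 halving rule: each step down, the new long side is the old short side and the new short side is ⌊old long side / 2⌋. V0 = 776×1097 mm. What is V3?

V1: ⌊1097/2⌋ × 776 = 548 × 776 mm
V2: ⌊776/2⌋ × 548 = 388 × 548 mm
V3: ⌊548/2⌋ × 388 = 274 × 388 mm

274 × 388 mm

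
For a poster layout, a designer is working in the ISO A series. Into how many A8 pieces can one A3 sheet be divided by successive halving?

A3 = 297 × 420 mm; A8 = 52 × 74 mm.
Each halving step doubles the count; 5 steps from A3 to A8.
2^5 = 32.

32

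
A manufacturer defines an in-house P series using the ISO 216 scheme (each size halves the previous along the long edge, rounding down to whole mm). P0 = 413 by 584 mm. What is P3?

146 × 206 mm

P1: ⌊584/2⌋ × 413 = 292 × 413 mm
P2: ⌊413/2⌋ × 292 = 206 × 292 mm
P3: ⌊292/2⌋ × 206 = 146 × 206 mm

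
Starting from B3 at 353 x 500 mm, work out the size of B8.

62 × 88 mm

B4: ⌊500/2⌋ × 353 = 250 × 353 mm
B5: ⌊353/2⌋ × 250 = 176 × 250 mm
B6: ⌊250/2⌋ × 176 = 125 × 176 mm
B7: ⌊176/2⌋ × 125 = 88 × 125 mm
B8: ⌊125/2⌋ × 88 = 62 × 88 mm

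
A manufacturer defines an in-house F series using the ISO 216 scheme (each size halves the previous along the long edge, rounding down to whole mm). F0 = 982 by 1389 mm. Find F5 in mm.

173 × 245 mm

F1: ⌊1389/2⌋ × 982 = 694 × 982 mm
F2: ⌊982/2⌋ × 694 = 491 × 694 mm
F3: ⌊694/2⌋ × 491 = 347 × 491 mm
F4: ⌊491/2⌋ × 347 = 245 × 347 mm
F5: ⌊347/2⌋ × 245 = 173 × 245 mm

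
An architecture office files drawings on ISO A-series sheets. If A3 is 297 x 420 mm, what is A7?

A4: ⌊420/2⌋ × 297 = 210 × 297 mm
A5: ⌊297/2⌋ × 210 = 148 × 210 mm
A6: ⌊210/2⌋ × 148 = 105 × 148 mm
A7: ⌊148/2⌋ × 105 = 74 × 105 mm

74 × 105 mm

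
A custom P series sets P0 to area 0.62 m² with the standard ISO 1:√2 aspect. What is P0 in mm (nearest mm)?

Let the short side be w mm. Then w · w√2 = 0.62 m² = 620,000 mm².
w² = 620,000/√2, so w ≈ 662.1 mm; long side = w√2 ≈ 936.4 mm.

662 × 936 mm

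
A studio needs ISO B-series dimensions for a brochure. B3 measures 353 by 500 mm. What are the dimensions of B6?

B4: ⌊500/2⌋ × 353 = 250 × 353 mm
B5: ⌊353/2⌋ × 250 = 176 × 250 mm
B6: ⌊250/2⌋ × 176 = 125 × 176 mm

125 × 176 mm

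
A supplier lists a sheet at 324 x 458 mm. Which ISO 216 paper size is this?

Aspect ratio 458/324 ≈ 1.414 — close to the ISO √2 ≈ 1.414.
In the C-series (envelope sizes, between A and B): C3 = 324 × 458 mm.

C3 (324 × 458 mm)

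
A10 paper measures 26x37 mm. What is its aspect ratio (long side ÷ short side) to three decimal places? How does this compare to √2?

37 / 26 = 1.423
ISO 216 targets √2 ≈ 1.414; the +0.009 deviation is from mm rounding.

1.423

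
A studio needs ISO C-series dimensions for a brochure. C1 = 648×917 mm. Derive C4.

229 × 324 mm

C2: ⌊917/2⌋ × 648 = 458 × 648 mm
C3: ⌊648/2⌋ × 458 = 324 × 458 mm
C4: ⌊458/2⌋ × 324 = 229 × 324 mm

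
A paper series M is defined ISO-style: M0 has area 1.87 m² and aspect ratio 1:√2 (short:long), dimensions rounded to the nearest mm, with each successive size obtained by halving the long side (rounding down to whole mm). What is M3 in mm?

Let M0's short side be w mm. w · w√2 = 1.87 m² = 1,870,000 mm², so w ≈ 1149.9 mm and w√2 ≈ 1626.2 mm → M0 = 1150 × 1626 mm.
M1: ⌊1626/2⌋ × 1150 = 813 × 1150 mm
M2: ⌊1150/2⌋ × 813 = 575 × 813 mm
M3: ⌊813/2⌋ × 575 = 406 × 575 mm

406 × 575 mm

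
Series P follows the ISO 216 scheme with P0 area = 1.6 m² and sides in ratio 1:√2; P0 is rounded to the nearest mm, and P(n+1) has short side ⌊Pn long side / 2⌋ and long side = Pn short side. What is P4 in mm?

266 × 376 mm

Let P0's short side be w mm. w · w√2 = 1.6 m² = 1,600,000 mm², so w ≈ 1063.7 mm and w√2 ≈ 1504.2 mm → P0 = 1064 × 1504 mm.
P1: ⌊1504/2⌋ × 1064 = 752 × 1064 mm
P2: ⌊1064/2⌋ × 752 = 532 × 752 mm
P3: ⌊752/2⌋ × 532 = 376 × 532 mm
P4: ⌊532/2⌋ × 376 = 266 × 376 mm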